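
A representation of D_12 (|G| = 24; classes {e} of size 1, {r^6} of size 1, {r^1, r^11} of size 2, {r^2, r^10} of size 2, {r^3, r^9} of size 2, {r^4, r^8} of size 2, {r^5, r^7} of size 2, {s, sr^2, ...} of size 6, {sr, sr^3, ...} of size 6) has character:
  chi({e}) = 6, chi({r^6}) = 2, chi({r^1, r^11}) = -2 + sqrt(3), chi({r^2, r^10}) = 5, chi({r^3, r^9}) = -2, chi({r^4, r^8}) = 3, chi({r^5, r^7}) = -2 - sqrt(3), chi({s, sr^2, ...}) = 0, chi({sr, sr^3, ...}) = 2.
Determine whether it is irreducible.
Not irreducible (reducible): <chi, chi> = 7 > 1.

Explanation: <chi, chi> = (1/|G|) sum_C |C| * |chi(C)|^2 = (1/24)[1*|6|^2 + 1*|2|^2 + 2*|-2 + sqrt(3)|^2 + 2*|5|^2 + 2*|-2|^2 + 2*|3|^2 + 2*|-2 - sqrt(3)|^2 + 6*|0|^2 + 6*|2|^2]
  = (1/24)[(36) + (4) + (14 - 8*sqrt(3)) + (50) + (8) + (18) + (8*sqrt(3) + 14) + (0) + (24)] = 168/24 = 7.
A character is irreducible iff <chi, chi> = 1, so this representation is reducible.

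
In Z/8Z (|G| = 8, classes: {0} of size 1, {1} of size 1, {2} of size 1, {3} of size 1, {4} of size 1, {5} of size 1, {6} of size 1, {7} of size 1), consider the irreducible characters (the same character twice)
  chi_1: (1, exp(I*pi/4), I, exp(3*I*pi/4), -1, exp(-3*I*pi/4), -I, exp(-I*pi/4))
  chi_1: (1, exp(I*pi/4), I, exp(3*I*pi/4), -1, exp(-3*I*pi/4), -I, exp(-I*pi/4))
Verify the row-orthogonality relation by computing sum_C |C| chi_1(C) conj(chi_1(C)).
Sum = 8 = |G| = 8; so <chi_1, chi_1> = 1 (norm-1 confirms irreducibility).

Details: Compute term by term over conjugacy classes (|C| * chi_1(C) * conj(chi_1(C))):
  1*(1)*conj(1) + 1*(exp(I*pi/4))*conj(exp(I*pi/4)) + 1*(I)*conj(I) + 1*(exp(3*I*pi/4))*conj(exp(3*I*pi/4)) + 1*(-1)*conj(-1) + 1*(exp(-3*I*pi/4))*conj(exp(-3*I*pi/4)) + 1*(-I)*conj(-I) + 1*(exp(-I*pi/4))*conj(exp(-I*pi/4))
  = (1) + (1) + (1) + (1) + (1) + (1) + (1) + (1)
  = 8.
(Exp terms are combined using exp(i*s)*conj(exp(i*t)) = exp(i*(s-t)), and sums of them are collapsed using the identity that for every m > 1 the m distinct m-th roots of unity sum to 0, e.g. 1 + exp(2*I*pi/3) + exp(-2*I*pi/3) = 0.)
Dividing by |G| = 8 gives 8/8 = 1, matching the row-orthogonality relation <chi_1, chi_1> = [chi_1 = chi_1].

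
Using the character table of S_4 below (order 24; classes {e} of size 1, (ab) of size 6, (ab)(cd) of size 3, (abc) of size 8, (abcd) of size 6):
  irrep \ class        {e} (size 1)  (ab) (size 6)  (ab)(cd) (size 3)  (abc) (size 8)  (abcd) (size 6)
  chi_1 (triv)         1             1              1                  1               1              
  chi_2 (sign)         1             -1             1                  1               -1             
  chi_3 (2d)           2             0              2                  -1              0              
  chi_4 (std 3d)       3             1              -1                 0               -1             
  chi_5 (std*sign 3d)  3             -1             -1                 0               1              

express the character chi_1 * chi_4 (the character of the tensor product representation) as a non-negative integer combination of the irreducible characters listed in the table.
chi_1 tensor chi_4 = chi_4 (all other irreducibles have multiplicity 0).

Justification: The character of a tensor product is the pointwise product (chi_1 * chi_4)(C) = chi_1(C) * chi_4(C):
  {e}: (1)*(3), (ab): (1)*(1), (ab)(cd): (1)*(-1), (abc): (1)*(0), (abcd): (1)*(-1)
so (chi_1 * chi_4) takes values
  {e} -> 3, (ab) -> 1, (ab)(cd) -> -1, (abc) -> 0, (abcd) -> -1.
Now take the inner product of this character with each irreducible chi from the table, <chi_1*chi_4, chi> = (1/24) sum_C |C| (chi_1*chi_4)(C) conj(chi(C)):
  <chi_1*chi_4, chi_1> = (1/24)[1*(3)*conj(1) + 6*(1)*conj(1) + 3*(-1)*conj(1) + 8*(0)*conj(1) + 6*(-1)*conj(1)]
      = (1/24)[(3) + (6) + (-3) + (0) + (-6)] = 0/24 = 0
  <chi_1*chi_4, chi_2> = (1/24)[1*(3)*conj(1) + 6*(1)*conj(-1) + 3*(-1)*conj(1) + 8*(0)*conj(1) + 6*(-1)*conj(-1)]
      = (1/24)[(3) + (-6) + (-3) + (0) + (6)] = 0/24 = 0
  <chi_1*chi_4, chi_3> = (1/24)[1*(3)*conj(2) + 6*(1)*conj(0) + 3*(-1)*conj(2) + 8*(0)*conj(-1) + 6*(-1)*conj(0)]
      = (1/24)[(6) + (0) + (-6) + (0) + (0)] = 0/24 = 0
  <chi_1*chi_4, chi_4> = (1/24)[1*(3)*conj(3) + 6*(1)*conj(1) + 3*(-1)*conj(-1) + 8*(0)*conj(0) + 6*(-1)*conj(-1)]
      = (1/24)[(9) + (6) + (3) + (0) + (6)] = 24/24 = 1
  <chi_1*chi_4, chi_5> = (1/24)[1*(3)*conj(3) + 6*(1)*conj(-1) + 3*(-1)*conj(-1) + 8*(0)*conj(0) + 6*(-1)*conj(1)]
      = (1/24)[(9) + (-6) + (3) + (0) + (-6)] = 0/24 = 0
Hence the multiplicities are chi_4: 1. Dimension check: dim(chi_1)*dim(chi_4) = 1*3 = 3 and sum (mult * dim) = 1*3 = 3.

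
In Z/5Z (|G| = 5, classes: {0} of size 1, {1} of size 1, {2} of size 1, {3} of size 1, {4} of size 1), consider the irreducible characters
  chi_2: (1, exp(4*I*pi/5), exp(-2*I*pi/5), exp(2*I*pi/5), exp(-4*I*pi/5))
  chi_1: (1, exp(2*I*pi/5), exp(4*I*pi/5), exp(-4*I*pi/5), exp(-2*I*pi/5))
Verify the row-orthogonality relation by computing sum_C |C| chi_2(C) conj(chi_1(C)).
Sum = 0; so <chi_2, chi_1> = 0 (distinct irreducibles are orthogonal).

Justification: Compute term by term over conjugacy classes (|C| * chi_2(C) * conj(chi_1(C))):
  1*(1)*conj(1) + 1*(exp(4*I*pi/5))*conj(exp(2*I*pi/5)) + 1*(exp(-2*I*pi/5))*conj(exp(4*I*pi/5)) + 1*(exp(2*I*pi/5))*conj(exp(-4*I*pi/5)) + 1*(exp(-4*I*pi/5))*conj(exp(-2*I*pi/5))
  = (1) + (exp(2*I*pi/5)) + (exp(4*I*pi/5)) + (exp(-4*I*pi/5)) + (exp(-2*I*pi/5))
  = 0.
(Exp terms are combined using exp(i*s)*conj(exp(i*t)) = exp(i*(s-t)), and sums of them are collapsed using the identity that for every m > 1 the m distinct m-th roots of unity sum to 0, e.g. 1 + exp(2*I*pi/3) + exp(-2*I*pi/3) = 0.)
Dividing by |G| = 5 gives 0/5 = 0, matching the row-orthogonality relation <chi_2, chi_1> = [chi_2 = chi_1].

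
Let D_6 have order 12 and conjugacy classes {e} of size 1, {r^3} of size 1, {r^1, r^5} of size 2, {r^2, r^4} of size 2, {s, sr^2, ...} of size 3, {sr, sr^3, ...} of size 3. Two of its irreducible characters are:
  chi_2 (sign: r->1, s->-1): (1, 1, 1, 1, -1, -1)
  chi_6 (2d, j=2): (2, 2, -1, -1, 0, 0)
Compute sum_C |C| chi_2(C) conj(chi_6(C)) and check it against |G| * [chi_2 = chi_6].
Sum = 0; so <chi_2, chi_6> = 0 (distinct irreducibles are orthogonal).

Derivation: Compute term by term over conjugacy classes (|C| * chi_2(C) * conj(chi_6(C))):
  1*(1)*conj(2) + 1*(1)*conj(2) + 2*(1)*conj(-1) + 2*(1)*conj(-1) + 3*(-1)*conj(0) + 3*(-1)*conj(0)
  = (2) + (2) + (-2) + (-2) + (0) + (0)
  = 0.
Dividing by |G| = 12 gives 0/12 = 0, matching the row-orthogonality relation <chi_2, chi_6> = [chi_2 = chi_6].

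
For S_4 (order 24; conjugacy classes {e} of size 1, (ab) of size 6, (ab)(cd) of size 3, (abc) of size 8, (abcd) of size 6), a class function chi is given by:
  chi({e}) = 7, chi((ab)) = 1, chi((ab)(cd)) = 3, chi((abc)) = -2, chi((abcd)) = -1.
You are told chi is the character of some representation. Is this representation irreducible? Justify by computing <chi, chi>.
Not irreducible (reducible): <chi, chi> = 5 > 1.

Details: <chi, chi> = (1/|G|) sum_C |C| * |chi(C)|^2 = (1/24)[1*|7|^2 + 6*|1|^2 + 3*|3|^2 + 8*|-2|^2 + 6*|-1|^2]
  = (1/24)[(49) + (6) + (27) + (32) + (6)] = 120/24 = 5.
A character is irreducible iff <chi, chi> = 1, so this representation is reducible.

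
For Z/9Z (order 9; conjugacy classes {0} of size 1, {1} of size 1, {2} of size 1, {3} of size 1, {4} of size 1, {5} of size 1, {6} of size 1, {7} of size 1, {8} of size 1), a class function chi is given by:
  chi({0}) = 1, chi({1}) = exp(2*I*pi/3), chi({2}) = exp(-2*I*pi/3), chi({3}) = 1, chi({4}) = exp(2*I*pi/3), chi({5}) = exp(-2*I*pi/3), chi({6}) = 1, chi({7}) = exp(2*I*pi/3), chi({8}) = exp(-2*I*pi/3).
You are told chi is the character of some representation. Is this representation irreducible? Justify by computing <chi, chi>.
Irreducible: <chi, chi> = 1.

Derivation: <chi, chi> = (1/|G|) sum_C |C| * |chi(C)|^2 = (1/9)[1*|1|^2 + 1*|exp(2*I*pi/3)|^2 + 1*|exp(-2*I*pi/3)|^2 + 1*|1|^2 + 1*|exp(2*I*pi/3)|^2 + 1*|exp(-2*I*pi/3)|^2 + 1*|1|^2 + 1*|exp(2*I*pi/3)|^2 + 1*|exp(-2*I*pi/3)|^2]
  = (1/9)[(1) + (1) + (1) + (1) + (1) + (1) + (1) + (1) + (1)] = 9/9 = 1.
(Exp terms are combined using exp(i*s)*conj(exp(i*t)) = exp(i*(s-t)), and sums of them are collapsed using the identity that for every m > 1 the m distinct m-th roots of unity sum to 0, e.g. 1 + exp(2*I*pi/3) + exp(-2*I*pi/3) = 0.)
A character is irreducible iff <chi, chi> = 1, so this representation is irreducible.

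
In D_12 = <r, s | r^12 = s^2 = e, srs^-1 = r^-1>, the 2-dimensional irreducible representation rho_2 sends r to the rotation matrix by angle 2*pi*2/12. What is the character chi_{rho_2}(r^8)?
chi_{rho_2}(r^8) = 2*cos(2*pi*2*8/12) = -1

Argument: rho_2(r^8) is rotation by angle 2*pi*2*8/12, whose trace is 2*cos(2*pi*2*8/12) = -1.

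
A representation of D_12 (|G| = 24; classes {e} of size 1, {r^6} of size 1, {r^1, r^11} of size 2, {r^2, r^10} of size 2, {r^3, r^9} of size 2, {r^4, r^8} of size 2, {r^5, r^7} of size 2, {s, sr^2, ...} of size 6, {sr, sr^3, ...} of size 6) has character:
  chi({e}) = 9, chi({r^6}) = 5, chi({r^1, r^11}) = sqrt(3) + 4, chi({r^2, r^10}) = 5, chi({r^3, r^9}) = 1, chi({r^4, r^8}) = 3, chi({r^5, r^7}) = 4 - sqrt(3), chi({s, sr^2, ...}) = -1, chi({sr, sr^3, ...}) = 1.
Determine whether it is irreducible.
Not irreducible (reducible): <chi, chi> = 11 > 1.

Reasoning: <chi, chi> = (1/|G|) sum_C |C| * |chi(C)|^2 = (1/24)[1*|9|^2 + 1*|5|^2 + 2*|sqrt(3) + 4|^2 + 2*|5|^2 + 2*|1|^2 + 2*|3|^2 + 2*|4 - sqrt(3)|^2 + 6*|-1|^2 + 6*|1|^2]
  = (1/24)[(81) + (25) + (16*sqrt(3) + 38) + (50) + (2) + (18) + (38 - 16*sqrt(3)) + (6) + (6)] = 264/24 = 11.
A character is irreducible iff <chi, chi> = 1, so this representation is reducible.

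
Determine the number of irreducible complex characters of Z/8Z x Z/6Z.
48

Details: The number of irreducible complex representations of a finite group equals its number of conjugacy classes. Z/8Z x Z/6Z is abelian of order 48, so every element is its own conjugacy class: 48 classes, so Z/8Z x Z/6Z (order 48) has exactly 48 irreducible complex representations.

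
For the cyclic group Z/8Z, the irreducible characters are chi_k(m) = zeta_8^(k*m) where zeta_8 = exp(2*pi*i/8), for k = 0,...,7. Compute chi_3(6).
chi_3(6) = zeta_8^18 = I

Justification: chi_3(6) = zeta_8^(3*6) = zeta_8^18. Since zeta_8^8 = 1, this equals zeta_8^2 = exp(2*pi*i*2/8) = I.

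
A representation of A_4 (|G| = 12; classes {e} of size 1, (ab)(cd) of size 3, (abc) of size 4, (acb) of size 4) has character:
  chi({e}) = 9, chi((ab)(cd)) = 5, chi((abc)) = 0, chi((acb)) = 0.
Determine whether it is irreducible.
Not irreducible (reducible): <chi, chi> = 13 > 1.

Working: <chi, chi> = (1/|G|) sum_C |C| * |chi(C)|^2 = (1/12)[1*|9|^2 + 3*|5|^2 + 4*|0|^2 + 4*|0|^2]
  = (1/12)[(81) + (75) + (0) + (0)] = 156/12 = 13.
(Exp terms are combined using exp(i*s)*conj(exp(i*t)) = exp(i*(s-t)), and sums of them are collapsed using the identity that for every m > 1 the m distinct m-th roots of unity sum to 0, e.g. 1 + exp(2*I*pi/3) + exp(-2*I*pi/3) = 0.)
A character is irreducible iff <chi, chi> = 1, so this representation is reducible.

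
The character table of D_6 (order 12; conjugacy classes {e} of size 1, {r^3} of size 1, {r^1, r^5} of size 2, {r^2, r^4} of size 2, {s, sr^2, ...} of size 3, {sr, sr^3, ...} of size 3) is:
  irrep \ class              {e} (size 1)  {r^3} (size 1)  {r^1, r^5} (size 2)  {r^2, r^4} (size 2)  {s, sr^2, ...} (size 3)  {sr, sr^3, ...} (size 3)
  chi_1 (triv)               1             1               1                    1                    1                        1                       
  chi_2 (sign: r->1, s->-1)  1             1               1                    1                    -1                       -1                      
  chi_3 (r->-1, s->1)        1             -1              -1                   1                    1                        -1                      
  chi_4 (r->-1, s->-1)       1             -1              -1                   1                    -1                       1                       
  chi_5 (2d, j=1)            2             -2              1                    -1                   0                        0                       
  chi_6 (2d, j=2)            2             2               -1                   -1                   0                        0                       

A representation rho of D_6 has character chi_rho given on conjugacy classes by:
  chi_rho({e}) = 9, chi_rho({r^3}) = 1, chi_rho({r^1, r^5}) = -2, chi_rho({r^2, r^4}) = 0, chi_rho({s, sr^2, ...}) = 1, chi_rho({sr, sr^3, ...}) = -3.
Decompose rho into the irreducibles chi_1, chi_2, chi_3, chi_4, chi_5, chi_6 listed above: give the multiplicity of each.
Multiplicities: chi_1: 0, chi_2: 1, chi_3: 2, chi_4: 0, chi_5: 1, chi_6: 2.

Argument: Use <chi_rho, chi> = (1/|G|) sum_C |C| * chi_rho(C) * conj(chi(C)) with |G| = 12 for each irreducible chi in the table:
  <chi_rho, chi_1> = (1/12)[1*(9)*conj(1) + 1*(1)*conj(1) + 2*(-2)*conj(1) + 2*(0)*conj(1) + 3*(1)*conj(1) + 3*(-3)*conj(1)]
      = (1/12)[(9) + (1) + (-4) + (0) + (3) + (-9)] = 0/12 = 0
  <chi_rho, chi_2> = (1/12)[1*(9)*conj(1) + 1*(1)*conj(1) + 2*(-2)*conj(1) + 2*(0)*conj(1) + 3*(1)*conj(-1) + 3*(-3)*conj(-1)]
      = (1/12)[(9) + (1) + (-4) + (0) + (-3) + (9)] = 12/12 = 1
  <chi_rho, chi_3> = (1/12)[1*(9)*conj(1) + 1*(1)*conj(-1) + 2*(-2)*conj(-1) + 2*(0)*conj(1) + 3*(1)*conj(1) + 3*(-3)*conj(-1)]
      = (1/12)[(9) + (-1) + (4) + (0) + (3) + (9)] = 24/12 = 2
  <chi_rho, chi_4> = (1/12)[1*(9)*conj(1) + 1*(1)*conj(-1) + 2*(-2)*conj(-1) + 2*(0)*conj(1) + 3*(1)*conj(-1) + 3*(-3)*conj(1)]
      = (1/12)[(9) + (-1) + (4) + (0) + (-3) + (-9)] = 0/12 = 0
  <chi_rho, chi_5> = (1/12)[1*(9)*conj(2) + 1*(1)*conj(-2) + 2*(-2)*conj(1) + 2*(0)*conj(-1) + 3*(1)*conj(0) + 3*(-3)*conj(0)]
      = (1/12)[(18) + (-2) + (-4) + (0) + (0) + (0)] = 12/12 = 1
  <chi_rho, chi_6> = (1/12)[1*(9)*conj(2) + 1*(1)*conj(2) + 2*(-2)*conj(-1) + 2*(0)*conj(-1) + 3*(1)*conj(0) + 3*(-3)*conj(0)]
      = (1/12)[(18) + (2) + (4) + (0) + (0) + (0)] = 24/12 = 2
Dimension check: dim(rho) = sum (mult * dim) = 0*1 + 1*1 + 2*1 + 0*1 + 1*2 + 2*2 = 9 = chi_rho(e) = 9.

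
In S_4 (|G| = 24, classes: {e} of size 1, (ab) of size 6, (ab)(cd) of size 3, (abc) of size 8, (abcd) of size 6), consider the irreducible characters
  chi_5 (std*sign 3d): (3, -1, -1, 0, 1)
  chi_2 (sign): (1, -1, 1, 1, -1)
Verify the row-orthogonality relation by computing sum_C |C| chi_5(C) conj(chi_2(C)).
Sum = 0; so <chi_5, chi_2> = 0 (distinct irreducibles are orthogonal).

Why: Compute term by term over conjugacy classes (|C| * chi_5(C) * conj(chi_2(C))):
  1*(3)*conj(1) + 6*(-1)*conj(-1) + 3*(-1)*conj(1) + 8*(0)*conj(1) + 6*(1)*conj(-1)
  = (3) + (6) + (-3) + (0) + (-6)
  = 0.
Dividing by |G| = 24 gives 0/24 = 0, matching the row-orthogonality relation <chi_5, chi_2> = [chi_5 = chi_2].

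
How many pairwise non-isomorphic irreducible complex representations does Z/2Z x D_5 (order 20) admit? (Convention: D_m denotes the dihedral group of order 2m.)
8

Why: The number of irreducible complex representations of a finite group equals its number of conjugacy classes. For a direct product, #classes(G x H) = #classes(G) * #classes(H). Z/2Z has 2 classes (abelian), D_5 has 4 classes, so 2 * 4 = 8, so Z/2Z x D_5 (order 20) has exactly 8 irreducible complex representations.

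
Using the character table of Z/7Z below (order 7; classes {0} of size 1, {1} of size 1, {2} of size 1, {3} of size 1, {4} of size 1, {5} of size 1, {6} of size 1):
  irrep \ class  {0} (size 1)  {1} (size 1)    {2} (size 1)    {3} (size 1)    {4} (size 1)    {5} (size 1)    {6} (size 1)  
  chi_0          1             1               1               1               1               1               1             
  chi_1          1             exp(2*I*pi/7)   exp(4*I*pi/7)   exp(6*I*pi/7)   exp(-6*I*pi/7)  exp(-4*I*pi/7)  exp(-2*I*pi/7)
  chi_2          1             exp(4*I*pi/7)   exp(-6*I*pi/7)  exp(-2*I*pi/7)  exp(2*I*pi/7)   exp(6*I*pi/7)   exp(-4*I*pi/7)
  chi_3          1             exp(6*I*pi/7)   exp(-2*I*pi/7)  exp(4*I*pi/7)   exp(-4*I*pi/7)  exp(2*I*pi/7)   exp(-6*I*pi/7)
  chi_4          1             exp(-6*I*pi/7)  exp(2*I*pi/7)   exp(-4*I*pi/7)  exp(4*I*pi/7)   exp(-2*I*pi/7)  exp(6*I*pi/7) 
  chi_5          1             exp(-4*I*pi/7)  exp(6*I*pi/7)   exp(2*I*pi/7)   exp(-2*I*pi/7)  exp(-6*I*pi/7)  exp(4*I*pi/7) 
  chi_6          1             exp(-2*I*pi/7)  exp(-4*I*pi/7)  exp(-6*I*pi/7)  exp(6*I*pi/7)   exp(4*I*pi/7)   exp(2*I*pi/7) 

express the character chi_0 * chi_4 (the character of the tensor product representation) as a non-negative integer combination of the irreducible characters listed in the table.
chi_0 tensor chi_4 = chi_4 (all other irreducibles have multiplicity 0).

Justification: The character of a tensor product is the pointwise product (chi_0 * chi_4)(C) = chi_0(C) * chi_4(C):
  {0}: (1)*(1), {1}: (1)*(exp(-6*I*pi/7)), {2}: (1)*(exp(2*I*pi/7)), {3}: (1)*(exp(-4*I*pi/7)), {4}: (1)*(exp(4*I*pi/7)), {5}: (1)*(exp(-2*I*pi/7)), {6}: (1)*(exp(6*I*pi/7))
so (chi_0 * chi_4) takes values
  {0} -> 1, {1} -> exp(-6*I*pi/7), {2} -> exp(2*I*pi/7), {3} -> exp(-4*I*pi/7), {4} -> exp(4*I*pi/7), {5} -> exp(-2*I*pi/7), {6} -> exp(6*I*pi/7).
Now take the inner product of this character with each irreducible chi from the table, <chi_0*chi_4, chi> = (1/7) sum_C |C| (chi_0*chi_4)(C) conj(chi(C)):
  <chi_0*chi_4, chi_0> = (1/7)[1*(1)*conj(1) + 1*(exp(-6*I*pi/7))*conj(1) + 1*(exp(2*I*pi/7))*conj(1) + 1*(exp(-4*I*pi/7))*conj(1) + 1*(exp(4*I*pi/7))*conj(1) + 1*(exp(-2*I*pi/7))*conj(1) + 1*(exp(6*I*pi/7))*conj(1)]
      = (1/7)[(1) + (exp(-6*I*pi/7)) + (exp(2*I*pi/7)) + (exp(-4*I*pi/7)) + (exp(4*I*pi/7)) + (exp(-2*I*pi/7)) + (exp(6*I*pi/7))] = 0/7 = 0
  <chi_0*chi_4, chi_1> = (1/7)[1*(1)*conj(1) + 1*(exp(-6*I*pi/7))*conj(exp(2*I*pi/7)) + 1*(exp(2*I*pi/7))*conj(exp(4*I*pi/7)) + 1*(exp(-4*I*pi/7))*conj(exp(6*I*pi/7)) + 1*(exp(4*I*pi/7))*conj(exp(-6*I*pi/7)) + 1*(exp(-2*I*pi/7))*conj(exp(-4*I*pi/7)) + 1*(exp(6*I*pi/7))*conj(exp(-2*I*pi/7))]
      = (1/7)[(1) + (exp(6*I*pi/7)) + (exp(-2*I*pi/7)) + (exp(4*I*pi/7)) + (exp(-4*I*pi/7)) + (exp(2*I*pi/7)) + (exp(-6*I*pi/7))] = 0/7 = 0
  <chi_0*chi_4, chi_2> = (1/7)[1*(1)*conj(1) + 1*(exp(-6*I*pi/7))*conj(exp(4*I*pi/7)) + 1*(exp(2*I*pi/7))*conj(exp(-6*I*pi/7)) + 1*(exp(-4*I*pi/7))*conj(exp(-2*I*pi/7)) + 1*(exp(4*I*pi/7))*conj(exp(2*I*pi/7)) + 1*(exp(-2*I*pi/7))*conj(exp(6*I*pi/7)) + 1*(exp(6*I*pi/7))*conj(exp(-4*I*pi/7))]
      = (1/7)[(1) + (exp(4*I*pi/7)) + (exp(-6*I*pi/7)) + (exp(-2*I*pi/7)) + (exp(2*I*pi/7)) + (exp(6*I*pi/7)) + (exp(-4*I*pi/7))] = 0/7 = 0
  <chi_0*chi_4, chi_3> = (1/7)[1*(1)*conj(1) + 1*(exp(-6*I*pi/7))*conj(exp(6*I*pi/7)) + 1*(exp(2*I*pi/7))*conj(exp(-2*I*pi/7)) + 1*(exp(-4*I*pi/7))*conj(exp(4*I*pi/7)) + 1*(exp(4*I*pi/7))*conj(exp(-4*I*pi/7)) + 1*(exp(-2*I*pi/7))*conj(exp(2*I*pi/7)) + 1*(exp(6*I*pi/7))*conj(exp(-6*I*pi/7))]
      = (1/7)[(1) + (exp(2*I*pi/7)) + (exp(4*I*pi/7)) + (exp(6*I*pi/7)) + (exp(-6*I*pi/7)) + (exp(-4*I*pi/7)) + (exp(-2*I*pi/7))] = 0/7 = 0
  <chi_0*chi_4, chi_4> = (1/7)[1*(1)*conj(1) + 1*(exp(-6*I*pi/7))*conj(exp(-6*I*pi/7)) + 1*(exp(2*I*pi/7))*conj(exp(2*I*pi/7)) + 1*(exp(-4*I*pi/7))*conj(exp(-4*I*pi/7)) + 1*(exp(4*I*pi/7))*conj(exp(4*I*pi/7)) + 1*(exp(-2*I*pi/7))*conj(exp(-2*I*pi/7)) + 1*(exp(6*I*pi/7))*conj(exp(6*I*pi/7))]
      = (1/7)[(1) + (1) + (1) + (1) + (1) + (1) + (1)] = 7/7 = 1
  <chi_0*chi_4, chi_5> = (1/7)[1*(1)*conj(1) + 1*(exp(-6*I*pi/7))*conj(exp(-4*I*pi/7)) + 1*(exp(2*I*pi/7))*conj(exp(6*I*pi/7)) + 1*(exp(-4*I*pi/7))*conj(exp(2*I*pi/7)) + 1*(exp(4*I*pi/7))*conj(exp(-2*I*pi/7)) + 1*(exp(-2*I*pi/7))*conj(exp(-6*I*pi/7)) + 1*(exp(6*I*pi/7))*conj(exp(4*I*pi/7))]
      = (1/7)[(1) + (exp(-2*I*pi/7)) + (exp(-4*I*pi/7)) + (exp(-6*I*pi/7)) + (exp(6*I*pi/7)) + (exp(4*I*pi/7)) + (exp(2*I*pi/7))] = 0/7 = 0
  <chi_0*chi_4, chi_6> = (1/7)[1*(1)*conj(1) + 1*(exp(-6*I*pi/7))*conj(exp(-2*I*pi/7)) + 1*(exp(2*I*pi/7))*conj(exp(-4*I*pi/7)) + 1*(exp(-4*I*pi/7))*conj(exp(-6*I*pi/7)) + 1*(exp(4*I*pi/7))*conj(exp(6*I*pi/7)) + 1*(exp(-2*I*pi/7))*conj(exp(4*I*pi/7)) + 1*(exp(6*I*pi/7))*conj(exp(2*I*pi/7))]
      = (1/7)[(1) + (exp(-4*I*pi/7)) + (exp(6*I*pi/7)) + (exp(2*I*pi/7)) + (exp(-2*I*pi/7)) + (exp(-6*I*pi/7)) + (exp(4*I*pi/7))] = 0/7 = 0
(Exp terms are combined using exp(i*s)*conj(exp(i*t)) = exp(i*(s-t)), and sums of them are collapsed using the identity that for every m > 1 the m distinct m-th roots of unity sum to 0, e.g. 1 + exp(2*I*pi/3) + exp(-2*I*pi/3) = 0.)
Hence the multiplicities are chi_4: 1. Dimension check: dim(chi_0)*dim(chi_4) = 1*1 = 1 and sum (mult * dim) = 1*1 = 1.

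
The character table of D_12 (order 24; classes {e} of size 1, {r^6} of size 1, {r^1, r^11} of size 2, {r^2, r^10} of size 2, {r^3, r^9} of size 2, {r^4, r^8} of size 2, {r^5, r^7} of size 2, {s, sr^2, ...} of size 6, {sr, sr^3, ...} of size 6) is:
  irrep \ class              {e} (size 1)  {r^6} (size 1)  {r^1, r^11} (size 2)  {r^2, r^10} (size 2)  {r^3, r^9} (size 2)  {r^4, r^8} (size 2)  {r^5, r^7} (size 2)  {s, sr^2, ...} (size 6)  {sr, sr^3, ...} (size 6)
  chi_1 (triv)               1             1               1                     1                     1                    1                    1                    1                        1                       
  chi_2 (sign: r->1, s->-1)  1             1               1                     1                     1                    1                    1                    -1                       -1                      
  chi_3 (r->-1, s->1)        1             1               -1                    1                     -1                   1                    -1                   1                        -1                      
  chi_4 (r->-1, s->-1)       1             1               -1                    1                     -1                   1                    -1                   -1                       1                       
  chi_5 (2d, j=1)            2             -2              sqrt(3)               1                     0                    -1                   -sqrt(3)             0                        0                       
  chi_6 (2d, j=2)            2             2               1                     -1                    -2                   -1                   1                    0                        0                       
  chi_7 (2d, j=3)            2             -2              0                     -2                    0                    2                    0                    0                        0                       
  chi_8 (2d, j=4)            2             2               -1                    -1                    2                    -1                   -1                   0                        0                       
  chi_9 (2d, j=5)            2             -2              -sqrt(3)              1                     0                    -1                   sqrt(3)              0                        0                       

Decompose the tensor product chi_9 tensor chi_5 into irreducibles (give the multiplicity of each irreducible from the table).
chi_9 tensor chi_5 = chi_3 + chi_4 + chi_8 (all other irreducibles have multiplicity 0).

Solution. The character of a tensor product is the pointwise product (chi_9 * chi_5)(C) = chi_9(C) * chi_5(C):
  {e}: (2)*(2), {r^6}: (-2)*(-2), {r^1, r^11}: (-sqrt(3))*(sqrt(3)), {r^2, r^10}: (1)*(1), {r^3, r^9}: (0)*(0), {r^4, r^8}: (-1)*(-1), {r^5, r^7}: (sqrt(3))*(-sqrt(3)), {s, sr^2, ...}: (0)*(0), {sr, sr^3, ...}: (0)*(0)
so (chi_9 * chi_5) takes values
  {e} -> 4, {r^6} -> 4, {r^1, r^11} -> -3, {r^2, r^10} -> 1, {r^3, r^9} -> 0, {r^4, r^8} -> 1, {r^5, r^7} -> -3, {s, sr^2, ...} -> 0, {sr, sr^3, ...} -> 0.
Now take the inner product of this character with each irreducible chi from the table, <chi_9*chi_5, chi> = (1/24) sum_C |C| (chi_9*chi_5)(C) conj(chi(C)):
  <chi_9*chi_5, chi_1> = (1/24)[1*(4)*conj(1) + 1*(4)*conj(1) + 2*(-3)*conj(1) + 2*(1)*conj(1) + 2*(0)*conj(1) + 2*(1)*conj(1) + 2*(-3)*conj(1) + 6*(0)*conj(1) + 6*(0)*conj(1)]
      = (1/24)[(4) + (4) + (-6) + (2) + (0) + (2) + (-6) + (0) + (0)] = 0/24 = 0
  <chi_9*chi_5, chi_2> = (1/24)[1*(4)*conj(1) + 1*(4)*conj(1) + 2*(-3)*conj(1) + 2*(1)*conj(1) + 2*(0)*conj(1) + 2*(1)*conj(1) + 2*(-3)*conj(1) + 6*(0)*conj(-1) + 6*(0)*conj(-1)]
      = (1/24)[(4) + (4) + (-6) + (2) + (0) + (2) + (-6) + (0) + (0)] = 0/24 = 0
  <chi_9*chi_5, chi_3> = (1/24)[1*(4)*conj(1) + 1*(4)*conj(1) + 2*(-3)*conj(-1) + 2*(1)*conj(1) + 2*(0)*conj(-1) + 2*(1)*conj(1) + 2*(-3)*conj(-1) + 6*(0)*conj(1) + 6*(0)*conj(-1)]
      = (1/24)[(4) + (4) + (6) + (2) + (0) + (2) + (6) + (0) + (0)] = 24/24 = 1
  <chi_9*chi_5, chi_4> = (1/24)[1*(4)*conj(1) + 1*(4)*conj(1) + 2*(-3)*conj(-1) + 2*(1)*conj(1) + 2*(0)*conj(-1) + 2*(1)*conj(1) + 2*(-3)*conj(-1) + 6*(0)*conj(-1) + 6*(0)*conj(1)]
      = (1/24)[(4) + (4) + (6) + (2) + (0) + (2) + (6) + (0) + (0)] = 24/24 = 1
  <chi_9*chi_5, chi_5> = (1/24)[1*(4)*conj(2) + 1*(4)*conj(-2) + 2*(-3)*conj(sqrt(3)) + 2*(1)*conj(1) + 2*(0)*conj(0) + 2*(1)*conj(-1) + 2*(-3)*conj(-sqrt(3)) + 6*(0)*conj(0) + 6*(0)*conj(0)]
      = (1/24)[(8) + (-8) + (-6*sqrt(3)) + (2) + (0) + (-2) + (6*sqrt(3)) + (0) + (0)] = 0/24 = 0
  <chi_9*chi_5, chi_6> = (1/24)[1*(4)*conj(2) + 1*(4)*conj(2) + 2*(-3)*conj(1) + 2*(1)*conj(-1) + 2*(0)*conj(-2) + 2*(1)*conj(-1) + 2*(-3)*conj(1) + 6*(0)*conj(0) + 6*(0)*conj(0)]
      = (1/24)[(8) + (8) + (-6) + (-2) + (0) + (-2) + (-6) + (0) + (0)] = 0/24 = 0
  <chi_9*chi_5, chi_7> = (1/24)[1*(4)*conj(2) + 1*(4)*conj(-2) + 2*(-3)*conj(0) + 2*(1)*conj(-2) + 2*(0)*conj(0) + 2*(1)*conj(2) + 2*(-3)*conj(0) + 6*(0)*conj(0) + 6*(0)*conj(0)]
      = (1/24)[(8) + (-8) + (0) + (-4) + (0) + (4) + (0) + (0) + (0)] = 0/24 = 0
  <chi_9*chi_5, chi_8> = (1/24)[1*(4)*conj(2) + 1*(4)*conj(2) + 2*(-3)*conj(-1) + 2*(1)*conj(-1) + 2*(0)*conj(2) + 2*(1)*conj(-1) + 2*(-3)*conj(-1) + 6*(0)*conj(0) + 6*(0)*conj(0)]
      = (1/24)[(8) + (8) + (6) + (-2) + (0) + (-2) + (6) + (0) + (0)] = 24/24 = 1
  <chi_9*chi_5, chi_9> = (1/24)[1*(4)*conj(2) + 1*(4)*conj(-2) + 2*(-3)*conj(-sqrt(3)) + 2*(1)*conj(1) + 2*(0)*conj(0) + 2*(1)*conj(-1) + 2*(-3)*conj(sqrt(3)) + 6*(0)*conj(0) + 6*(0)*conj(0)]
      = (1/24)[(8) + (-8) + (6*sqrt(3)) + (2) + (0) + (-2) + (-6*sqrt(3)) + (0) + (0)] = 0/24 = 0
Hence the multiplicities are chi_3: 1, chi_4: 1, chi_8: 1. Dimension check: dim(chi_9)*dim(chi_5) = 2*2 = 4 and sum (mult * dim) = 1*1 + 1*1 + 1*2 = 4.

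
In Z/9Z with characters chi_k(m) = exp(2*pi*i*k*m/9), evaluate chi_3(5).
chi_3(5) = zeta_9^15 = exp(-2*I*pi/3)

Solution. chi_3(5) = zeta_9^(3*5) = zeta_9^15. Since zeta_9^9 = 1, this equals zeta_9^6 = exp(2*pi*i*6/9) = exp(-2*I*pi/3).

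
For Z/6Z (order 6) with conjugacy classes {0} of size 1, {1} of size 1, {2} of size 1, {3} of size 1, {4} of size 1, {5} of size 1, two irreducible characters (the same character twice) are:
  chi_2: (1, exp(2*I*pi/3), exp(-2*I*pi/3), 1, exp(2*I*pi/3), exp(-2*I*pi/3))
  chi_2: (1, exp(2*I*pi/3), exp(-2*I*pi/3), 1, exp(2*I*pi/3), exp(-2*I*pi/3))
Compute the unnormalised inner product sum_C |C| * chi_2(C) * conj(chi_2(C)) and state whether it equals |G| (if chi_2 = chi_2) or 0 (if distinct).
Sum = 6 = |G| = 6; so <chi_2, chi_2> = 1 (norm-1 confirms irreducibility).

Justification: Compute term by term over conjugacy classes (|C| * chi_2(C) * conj(chi_2(C))):
  1*(1)*conj(1) + 1*(exp(2*I*pi/3))*conj(exp(2*I*pi/3)) + 1*(exp(-2*I*pi/3))*conj(exp(-2*I*pi/3)) + 1*(1)*conj(1) + 1*(exp(2*I*pi/3))*conj(exp(2*I*pi/3)) + 1*(exp(-2*I*pi/3))*conj(exp(-2*I*pi/3))
  = (1) + (1) + (1) + (1) + (1) + (1)
  = 6.
(Exp terms are combined using exp(i*s)*conj(exp(i*t)) = exp(i*(s-t)), and sums of them are collapsed using the identity that for every m > 1 the m distinct m-th roots of unity sum to 0, e.g. 1 + exp(2*I*pi/3) + exp(-2*I*pi/3) = 0.)
Dividing by |G| = 6 gives 6/6 = 1, matching the row-orthogonality relation <chi_2, chi_2> = [chi_2 = chi_2].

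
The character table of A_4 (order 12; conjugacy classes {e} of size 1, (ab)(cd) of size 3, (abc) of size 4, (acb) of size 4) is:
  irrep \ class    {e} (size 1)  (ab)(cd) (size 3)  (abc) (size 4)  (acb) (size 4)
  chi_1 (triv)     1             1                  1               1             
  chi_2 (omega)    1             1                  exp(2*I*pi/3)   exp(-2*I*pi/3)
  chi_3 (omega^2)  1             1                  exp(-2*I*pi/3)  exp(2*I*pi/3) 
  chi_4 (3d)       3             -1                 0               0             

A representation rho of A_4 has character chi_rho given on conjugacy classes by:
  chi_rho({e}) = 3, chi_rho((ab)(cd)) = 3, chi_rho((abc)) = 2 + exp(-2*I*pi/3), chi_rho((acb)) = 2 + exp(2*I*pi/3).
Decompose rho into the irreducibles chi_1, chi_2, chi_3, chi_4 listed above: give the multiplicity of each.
Multiplicities: chi_1: 2, chi_2: 0, chi_3: 1, chi_4: 0.

Details: Use <chi_rho, chi> = (1/|G|) sum_C |C| * chi_rho(C) * conj(chi(C)) with |G| = 12 for each irreducible chi in the table:
  <chi_rho, chi_1> = (1/12)[1*(3)*conj(1) + 3*(3)*conj(1) + 4*(2 + exp(-2*I*pi/3))*conj(1) + 4*(2 + exp(2*I*pi/3))*conj(1)]
      = (1/12)[(3) + (9) + (8 + 4*exp(-2*I*pi/3)) + (8 + 4*exp(2*I*pi/3))] = 24/12 = 2
  <chi_rho, chi_2> = (1/12)[1*(3)*conj(1) + 3*(3)*conj(1) + 4*(2 + exp(-2*I*pi/3))*conj(exp(2*I*pi/3)) + 4*(2 + exp(2*I*pi/3))*conj(exp(-2*I*pi/3))]
      = (1/12)[(3) + (9) + (8*exp(-2*I*pi/3) + 4*exp(2*I*pi/3)) + (4*exp(-2*I*pi/3) + 8*exp(2*I*pi/3))] = 0/12 = 0
  <chi_rho, chi_3> = (1/12)[1*(3)*conj(1) + 3*(3)*conj(1) + 4*(2 + exp(-2*I*pi/3))*conj(exp(-2*I*pi/3)) + 4*(2 + exp(2*I*pi/3))*conj(exp(2*I*pi/3))]
      = (1/12)[(3) + (9) + (4 + 8*exp(2*I*pi/3)) + (4 + 8*exp(-2*I*pi/3))] = 12/12 = 1
  <chi_rho, chi_4> = (1/12)[1*(3)*conj(3) + 3*(3)*conj(-1) + 4*(2 + exp(-2*I*pi/3))*conj(0) + 4*(2 + exp(2*I*pi/3))*conj(0)]
      = (1/12)[(9) + (-9) + (0) + (0)] = 0/12 = 0
(Exp terms are combined using exp(i*s)*conj(exp(i*t)) = exp(i*(s-t)), and sums of them are collapsed using the identity that for every m > 1 the m distinct m-th roots of unity sum to 0, e.g. 1 + exp(2*I*pi/3) + exp(-2*I*pi/3) = 0.)
Dimension check: dim(rho) = sum (mult * dim) = 2*1 + 0*1 + 1*1 + 0*3 = 3 = chi_rho(e) = 3.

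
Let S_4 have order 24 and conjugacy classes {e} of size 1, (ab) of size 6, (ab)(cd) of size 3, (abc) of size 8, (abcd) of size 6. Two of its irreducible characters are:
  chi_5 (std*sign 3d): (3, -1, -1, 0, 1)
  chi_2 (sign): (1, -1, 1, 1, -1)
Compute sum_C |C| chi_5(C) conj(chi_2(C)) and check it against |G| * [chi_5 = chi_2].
Sum = 0; so <chi_5, chi_2> = 0 (distinct irreducibles are orthogonal).

Justification: Compute term by term over conjugacy classes (|C| * chi_5(C) * conj(chi_2(C))):
  1*(3)*conj(1) + 6*(-1)*conj(-1) + 3*(-1)*conj(1) + 8*(0)*conj(1) + 6*(1)*conj(-1)
  = (3) + (6) + (-3) + (0) + (-6)
  = 0.
Dividing by |G| = 24 gives 0/24 = 0, matching the row-orthogonality relation <chi_5, chi_2> = [chi_5 = chi_2].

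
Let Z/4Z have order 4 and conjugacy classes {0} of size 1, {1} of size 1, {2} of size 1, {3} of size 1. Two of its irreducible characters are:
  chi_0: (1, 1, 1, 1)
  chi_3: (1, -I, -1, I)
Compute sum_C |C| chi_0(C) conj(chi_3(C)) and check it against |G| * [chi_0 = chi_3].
Sum = 0; so <chi_0, chi_3> = 0 (distinct irreducibles are orthogonal).

Working: Compute term by term over conjugacy classes (|C| * chi_0(C) * conj(chi_3(C))):
  1*(1)*conj(1) + 1*(1)*conj(-I) + 1*(1)*conj(-1) + 1*(1)*conj(I)
  = (1) + (I) + (-1) + (-I)
  = 0.
(Exp terms are combined using exp(i*s)*conj(exp(i*t)) = exp(i*(s-t)), and sums of them are collapsed using the identity that for every m > 1 the m distinct m-th roots of unity sum to 0, e.g. 1 + exp(2*I*pi/3) + exp(-2*I*pi/3) = 0.)
Dividing by |G| = 4 gives 0/4 = 0, matching the row-orthogonality relation <chi_0, chi_3> = [chi_0 = chi_3].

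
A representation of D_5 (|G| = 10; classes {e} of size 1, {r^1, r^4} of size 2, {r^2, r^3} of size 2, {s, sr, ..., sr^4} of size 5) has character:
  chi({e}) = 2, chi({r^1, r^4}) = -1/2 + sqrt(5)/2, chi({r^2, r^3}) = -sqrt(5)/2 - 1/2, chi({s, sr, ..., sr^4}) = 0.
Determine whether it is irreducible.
Irreducible: <chi, chi> = 1.

Justification: <chi, chi> = (1/|G|) sum_C |C| * |chi(C)|^2 = (1/10)[1*|2|^2 + 2*|-1/2 + sqrt(5)/2|^2 + 2*|-sqrt(5)/2 - 1/2|^2 + 5*|0|^2]
  = (1/10)[(4) + (3 - sqrt(5)) + (sqrt(5) + 3) + (0)] = 10/10 = 1.
A character is irreducible iff <chi, chi> = 1, so this representation is irreducible.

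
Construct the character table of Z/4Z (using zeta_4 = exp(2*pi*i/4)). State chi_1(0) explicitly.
Character table of Z/4Z (irreps indexed chi_0,...,chi_3 with chi_k(m) = zeta_4^(k*m), zeta_4 = exp(2*pi*i/4)):
  irrep \ class  {0} (size 1)  {1} (size 1)  {2} (size 1)  {3} (size 1)
  chi_0          1             1             1             1           
  chi_1          1             I             -1            -I          
  chi_2          1             -1            1             -1          
  chi_3          1             -I            -1            I           

Spot check: chi_1(0) = zeta_4^(1*0) = zeta_4^0 = 1.

Reasoning: Z/4Z is abelian, so all 4 irreducible complex representations are 1-dimensional. They are given by chi_k(m) = zeta_4^(k*m) for k = 0,...,3. Row orthogonality: sum_m chi_k(m) conj(chi_l(m)) = 4 * [k = l].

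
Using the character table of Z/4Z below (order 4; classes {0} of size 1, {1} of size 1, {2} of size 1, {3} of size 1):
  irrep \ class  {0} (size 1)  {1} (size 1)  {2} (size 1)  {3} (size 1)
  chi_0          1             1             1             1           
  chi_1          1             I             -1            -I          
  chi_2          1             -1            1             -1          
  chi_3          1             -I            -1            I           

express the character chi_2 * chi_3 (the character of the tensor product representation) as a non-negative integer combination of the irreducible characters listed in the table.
chi_2 tensor chi_3 = chi_1 (all other irreducibles have multiplicity 0).

Reasoning: The character of a tensor product is the pointwise product (chi_2 * chi_3)(C) = chi_2(C) * chi_3(C):
  {0}: (1)*(1), {1}: (-1)*(-I), {2}: (1)*(-1), {3}: (-1)*(I)
so (chi_2 * chi_3) takes values
  {0} -> 1, {1} -> I, {2} -> -1, {3} -> -I.
Now take the inner product of this character with each irreducible chi from the table, <chi_2*chi_3, chi> = (1/4) sum_C |C| (chi_2*chi_3)(C) conj(chi(C)):
  <chi_2*chi_3, chi_0> = (1/4)[1*(1)*conj(1) + 1*(I)*conj(1) + 1*(-1)*conj(1) + 1*(-I)*conj(1)]
      = (1/4)[(1) + (I) + (-1) + (-I)] = 0/4 = 0
  <chi_2*chi_3, chi_1> = (1/4)[1*(1)*conj(1) + 1*(I)*conj(I) + 1*(-1)*conj(-1) + 1*(-I)*conj(-I)]
      = (1/4)[(1) + (1) + (1) + (1)] = 4/4 = 1
  <chi_2*chi_3, chi_2> = (1/4)[1*(1)*conj(1) + 1*(I)*conj(-1) + 1*(-1)*conj(1) + 1*(-I)*conj(-1)]
      = (1/4)[(1) + (-I) + (-1) + (I)] = 0/4 = 0
  <chi_2*chi_3, chi_3> = (1/4)[1*(1)*conj(1) + 1*(I)*conj(-I) + 1*(-1)*conj(-1) + 1*(-I)*conj(I)]
      = (1/4)[(1) + (-1) + (1) + (-1)] = 0/4 = 0
(Exp terms are combined using exp(i*s)*conj(exp(i*t)) = exp(i*(s-t)), and sums of them are collapsed using the identity that for every m > 1 the m distinct m-th roots of unity sum to 0, e.g. 1 + exp(2*I*pi/3) + exp(-2*I*pi/3) = 0.)
Hence the multiplicities are chi_1: 1. Dimension check: dim(chi_2)*dim(chi_3) = 1*1 = 1 and sum (mult * dim) = 1*1 = 1.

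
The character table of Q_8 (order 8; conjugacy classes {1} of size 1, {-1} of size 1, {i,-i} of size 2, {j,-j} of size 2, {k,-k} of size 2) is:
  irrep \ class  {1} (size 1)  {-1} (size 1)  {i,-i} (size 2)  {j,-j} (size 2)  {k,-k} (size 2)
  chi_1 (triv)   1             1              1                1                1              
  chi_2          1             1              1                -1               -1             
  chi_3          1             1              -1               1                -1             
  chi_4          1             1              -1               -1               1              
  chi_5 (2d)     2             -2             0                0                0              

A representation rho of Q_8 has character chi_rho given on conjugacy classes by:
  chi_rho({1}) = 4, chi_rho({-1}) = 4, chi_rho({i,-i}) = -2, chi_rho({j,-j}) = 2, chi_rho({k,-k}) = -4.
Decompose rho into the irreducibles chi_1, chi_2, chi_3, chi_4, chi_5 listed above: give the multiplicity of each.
Multiplicities: chi_1: 0, chi_2: 1, chi_3: 3, chi_4: 0, chi_5: 0.

Solution. Use <chi_rho, chi> = (1/|G|) sum_C |C| * chi_rho(C) * conj(chi(C)) with |G| = 8 for each irreducible chi in the table:
  <chi_rho, chi_1> = (1/8)[1*(4)*conj(1) + 1*(4)*conj(1) + 2*(-2)*conj(1) + 2*(2)*conj(1) + 2*(-4)*conj(1)]
      = (1/8)[(4) + (4) + (-4) + (4) + (-8)] = 0/8 = 0
  <chi_rho, chi_2> = (1/8)[1*(4)*conj(1) + 1*(4)*conj(1) + 2*(-2)*conj(1) + 2*(2)*conj(-1) + 2*(-4)*conj(-1)]
      = (1/8)[(4) + (4) + (-4) + (-4) + (8)] = 8/8 = 1
  <chi_rho, chi_3> = (1/8)[1*(4)*conj(1) + 1*(4)*conj(1) + 2*(-2)*conj(-1) + 2*(2)*conj(1) + 2*(-4)*conj(-1)]
      = (1/8)[(4) + (4) + (4) + (4) + (8)] = 24/8 = 3
  <chi_rho, chi_4> = (1/8)[1*(4)*conj(1) + 1*(4)*conj(1) + 2*(-2)*conj(-1) + 2*(2)*conj(-1) + 2*(-4)*conj(1)]
      = (1/8)[(4) + (4) + (4) + (-4) + (-8)] = 0/8 = 0
  <chi_rho, chi_5> = (1/8)[1*(4)*conj(2) + 1*(4)*conj(-2) + 2*(-2)*conj(0) + 2*(2)*conj(0) + 2*(-4)*conj(0)]
      = (1/8)[(8) + (-8) + (0) + (0) + (0)] = 0/8 = 0
Dimension check: dim(rho) = sum (mult * dim) = 0*1 + 1*1 + 3*1 + 0*1 + 0*2 = 4 = chi_rho(e) = 4.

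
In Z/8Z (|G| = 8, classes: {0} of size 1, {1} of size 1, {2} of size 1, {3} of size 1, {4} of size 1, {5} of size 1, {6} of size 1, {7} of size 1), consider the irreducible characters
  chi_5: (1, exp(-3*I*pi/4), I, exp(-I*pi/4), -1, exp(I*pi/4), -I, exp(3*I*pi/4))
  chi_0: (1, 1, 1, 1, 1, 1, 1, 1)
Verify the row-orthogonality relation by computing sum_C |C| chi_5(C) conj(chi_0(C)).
Sum = 0; so <chi_5, chi_0> = 0 (distinct irreducibles are orthogonal).

Details: Compute term by term over conjugacy classes (|C| * chi_5(C) * conj(chi_0(C))):
  1*(1)*conj(1) + 1*(exp(-3*I*pi/4))*conj(1) + 1*(I)*conj(1) + 1*(exp(-I*pi/4))*conj(1) + 1*(-1)*conj(1) + 1*(exp(I*pi/4))*conj(1) + 1*(-I)*conj(1) + 1*(exp(3*I*pi/4))*conj(1)
  = (1) + (exp(-3*I*pi/4)) + (I) + (exp(-I*pi/4)) + (-1) + (exp(I*pi/4)) + (-I) + (exp(3*I*pi/4))
  = 0.
(Exp terms are combined using exp(i*s)*conj(exp(i*t)) = exp(i*(s-t)), and sums of them are collapsed using the identity that for every m > 1 the m distinct m-th roots of unity sum to 0, e.g. 1 + exp(2*I*pi/3) + exp(-2*I*pi/3) = 0.)
Dividing by |G| = 8 gives 0/8 = 0, matching the row-orthogonality relation <chi_5, chi_0> = [chi_5 = chi_0].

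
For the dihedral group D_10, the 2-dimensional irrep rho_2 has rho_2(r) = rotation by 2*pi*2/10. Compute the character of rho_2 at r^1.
chi_{rho_2}(r^1) = 2*cos(2*pi*2*1/10) = -1/2 + sqrt(5)/2

Details: rho_2(r^1) is rotation by angle 2*pi*2*1/10, whose trace is 2*cos(2*pi*2*1/10) = -1/2 + sqrt(5)/2.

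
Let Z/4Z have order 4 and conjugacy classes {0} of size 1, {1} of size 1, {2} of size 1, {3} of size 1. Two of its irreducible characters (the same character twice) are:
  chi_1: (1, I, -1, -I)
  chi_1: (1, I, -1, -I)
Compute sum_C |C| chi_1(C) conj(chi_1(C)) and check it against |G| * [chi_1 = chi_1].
Sum = 4 = |G| = 4; so <chi_1, chi_1> = 1 (norm-1 confirms irreducibility).

Details: Compute term by term over conjugacy classes (|C| * chi_1(C) * conj(chi_1(C))):
  1*(1)*conj(1) + 1*(I)*conj(I) + 1*(-1)*conj(-1) + 1*(-I)*conj(-I)
  = (1) + (1) + (1) + (1)
  = 4.
(Exp terms are combined using exp(i*s)*conj(exp(i*t)) = exp(i*(s-t)), and sums of them are collapsed using the identity that for every m > 1 the m distinct m-th roots of unity sum to 0, e.g. 1 + exp(2*I*pi/3) + exp(-2*I*pi/3) = 0.)
Dividing by |G| = 4 gives 4/4 = 1, matching the row-orthogonality relation <chi_1, chi_1> = [chi_1 = chi_1].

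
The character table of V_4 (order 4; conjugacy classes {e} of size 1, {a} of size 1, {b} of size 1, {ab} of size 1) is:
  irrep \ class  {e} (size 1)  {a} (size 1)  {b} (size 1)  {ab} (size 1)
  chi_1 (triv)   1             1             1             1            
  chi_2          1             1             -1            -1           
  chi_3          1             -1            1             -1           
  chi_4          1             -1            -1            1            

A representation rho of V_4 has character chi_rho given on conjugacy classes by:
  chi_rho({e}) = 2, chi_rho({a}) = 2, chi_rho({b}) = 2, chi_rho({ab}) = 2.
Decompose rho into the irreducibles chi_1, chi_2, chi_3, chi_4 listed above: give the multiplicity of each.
Multiplicities: chi_1: 2, chi_2: 0, chi_3: 0, chi_4: 0.

Reasoning: Use <chi_rho, chi> = (1/|G|) sum_C |C| * chi_rho(C) * conj(chi(C)) with |G| = 4 for each irreducible chi in the table:
  <chi_rho, chi_1> = (1/4)[1*(2)*conj(1) + 1*(2)*conj(1) + 1*(2)*conj(1) + 1*(2)*conj(1)]
      = (1/4)[(2) + (2) + (2) + (2)] = 8/4 = 2
  <chi_rho, chi_2> = (1/4)[1*(2)*conj(1) + 1*(2)*conj(1) + 1*(2)*conj(-1) + 1*(2)*conj(-1)]
      = (1/4)[(2) + (2) + (-2) + (-2)] = 0/4 = 0
  <chi_rho, chi_3> = (1/4)[1*(2)*conj(1) + 1*(2)*conj(-1) + 1*(2)*conj(1) + 1*(2)*conj(-1)]
      = (1/4)[(2) + (-2) + (2) + (-2)] = 0/4 = 0
  <chi_rho, chi_4> = (1/4)[1*(2)*conj(1) + 1*(2)*conj(-1) + 1*(2)*conj(-1) + 1*(2)*conj(1)]
      = (1/4)[(2) + (-2) + (-2) + (2)] = 0/4 = 0
Dimension check: dim(rho) = sum (mult * dim) = 2*1 + 0*1 + 0*1 + 0*1 = 2 = chi_rho(e) = 2.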